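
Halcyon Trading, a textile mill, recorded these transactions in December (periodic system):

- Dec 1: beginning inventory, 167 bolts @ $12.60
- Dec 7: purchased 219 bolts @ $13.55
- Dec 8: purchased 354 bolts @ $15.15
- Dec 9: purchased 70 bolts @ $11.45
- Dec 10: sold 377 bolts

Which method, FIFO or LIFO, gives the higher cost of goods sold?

LIFO

FIFO COGS: 167 @ $12.60 + 210 @ $13.55 = $4,949.70
LIFO COGS: 70 @ $11.45 + 307 @ $15.15 = $5,452.55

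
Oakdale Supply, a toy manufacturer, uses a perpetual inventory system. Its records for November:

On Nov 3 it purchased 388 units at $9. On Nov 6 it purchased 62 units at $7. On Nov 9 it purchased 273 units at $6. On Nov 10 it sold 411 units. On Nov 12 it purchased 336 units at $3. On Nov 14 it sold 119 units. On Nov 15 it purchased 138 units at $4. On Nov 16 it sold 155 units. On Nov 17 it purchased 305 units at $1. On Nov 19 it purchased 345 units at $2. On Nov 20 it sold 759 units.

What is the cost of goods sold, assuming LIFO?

COGS = $5,038

Nov 10, 411 sold [LIFO — newest first]: 273 @ $6 + 62 @ $7 + 76 @ $9 = $2,756
Nov 14, 119 sold [LIFO — newest first]: 119 @ $3 = $357
Nov 16, 155 sold [LIFO — newest first]: 138 @ $4 + 17 @ $3 = $603
Nov 20, 759 sold [LIFO — newest first]: 345 @ $2 + 305 @ $1 + 109 @ $3 = $1,322
Total COGS = $2,756 + $357 + $603 + $1,322 = $5,038
Ending inventory: 312 @ $9 + 91 @ $3 = $3,081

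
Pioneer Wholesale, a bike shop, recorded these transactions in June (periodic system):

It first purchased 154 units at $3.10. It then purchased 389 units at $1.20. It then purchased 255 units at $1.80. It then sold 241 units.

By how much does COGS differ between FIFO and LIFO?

FIFO COGS: 154 @ $3.10 + 87 @ $1.20 = $581.80
LIFO COGS: 241 @ $1.80 = $433.80
Difference = |$581.80 − $433.80| = $148.00

$148.00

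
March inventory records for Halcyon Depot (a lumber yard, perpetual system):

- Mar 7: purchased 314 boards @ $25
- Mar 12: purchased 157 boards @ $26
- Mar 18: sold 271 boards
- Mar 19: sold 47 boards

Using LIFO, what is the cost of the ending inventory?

Ending inventory = $3,825

Mar 18, 271 sold [LIFO — newest first]: 157 @ $26 + 114 @ $25 = $6,932
Mar 19, 47 sold [LIFO — newest first]: 47 @ $25 = $1,175
Total COGS = $6,932 + $1,175 = $8,107
Ending inventory: 153 @ $25 = $3,825
Check: goods available $11,932 = COGS $8,107 + ending $3,825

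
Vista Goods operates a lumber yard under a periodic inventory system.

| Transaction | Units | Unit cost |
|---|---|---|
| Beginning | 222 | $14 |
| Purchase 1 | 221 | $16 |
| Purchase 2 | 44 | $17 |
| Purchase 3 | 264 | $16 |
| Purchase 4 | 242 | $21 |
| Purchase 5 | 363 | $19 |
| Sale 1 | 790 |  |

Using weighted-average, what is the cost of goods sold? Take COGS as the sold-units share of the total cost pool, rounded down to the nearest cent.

Sale 1, sell 790: 790/1356 × $23,595.00 → $13,746.34
Ending inventory (cost pool remaining) = $9,848.66
Check: goods available $23,595.00 = COGS $13,746.34 + ending $9,848.66

COGS = $13,746.34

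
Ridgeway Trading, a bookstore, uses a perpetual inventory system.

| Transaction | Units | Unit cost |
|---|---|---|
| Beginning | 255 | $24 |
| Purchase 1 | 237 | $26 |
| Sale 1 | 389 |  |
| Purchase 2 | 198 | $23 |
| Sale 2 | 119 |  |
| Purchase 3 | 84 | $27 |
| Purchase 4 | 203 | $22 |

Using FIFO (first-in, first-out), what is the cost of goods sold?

Sale 1 (389) [FIFO — oldest first]: 255 @ $24 + 134 @ $26 = $9,604
Sale 2 (119) [FIFO — oldest first]: 103 @ $26 + 16 @ $23 = $3,046
Total COGS = $9,604 + $3,046 = $12,650
Ending inventory: 182 @ $23 + 84 @ $27 + 203 @ $22 = $10,920
Check: goods available $23,570 = COGS $12,650 + ending $10,920

COGS = $12,650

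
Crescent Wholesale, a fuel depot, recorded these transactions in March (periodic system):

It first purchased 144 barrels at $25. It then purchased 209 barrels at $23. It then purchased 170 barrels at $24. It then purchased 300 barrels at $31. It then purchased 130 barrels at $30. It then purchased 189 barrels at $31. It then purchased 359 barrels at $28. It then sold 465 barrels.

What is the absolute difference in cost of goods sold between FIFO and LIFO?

FIFO COGS: 144 @ $25 + 209 @ $23 + 112 @ $24 = $11,095
LIFO COGS: 359 @ $28 + 106 @ $31 = $13,338
Difference = |$11,095 − $13,338| = $2,243

$2,243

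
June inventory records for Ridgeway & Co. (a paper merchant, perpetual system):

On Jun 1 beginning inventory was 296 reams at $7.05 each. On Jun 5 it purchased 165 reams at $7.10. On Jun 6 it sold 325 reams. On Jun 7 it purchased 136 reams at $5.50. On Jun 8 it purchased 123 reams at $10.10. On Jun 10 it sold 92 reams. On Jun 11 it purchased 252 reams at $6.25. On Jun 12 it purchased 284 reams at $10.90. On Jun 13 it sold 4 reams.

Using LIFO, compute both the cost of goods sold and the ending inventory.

COGS = $3,272.30; ending inventory = $6,646.90

Jun 6, 325 sold [LIFO — newest first]: 165 @ $7.10 + 160 @ $7.05 = $2,299.50
Jun 10, 92 sold [LIFO — newest first]: 92 @ $10.10 = $929.20
Jun 13, 4 sold [LIFO — newest first]: 4 @ $10.90 = $43.60
Total COGS = $2,299.50 + $929.20 + $43.60 = $3,272.30
Ending inventory: 136 @ $7.05 + 136 @ $5.50 + 31 @ $10.10 + 252 @ $6.25 + 280 @ $10.90 = $6,646.90
Check: goods available $9,919.20 = COGS $3,272.30 + ending $6,646.90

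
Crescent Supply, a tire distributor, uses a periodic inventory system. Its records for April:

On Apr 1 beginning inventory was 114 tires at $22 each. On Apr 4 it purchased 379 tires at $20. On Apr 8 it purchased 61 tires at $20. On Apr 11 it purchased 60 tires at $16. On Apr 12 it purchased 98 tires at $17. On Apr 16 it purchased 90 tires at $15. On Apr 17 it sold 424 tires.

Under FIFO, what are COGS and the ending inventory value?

COGS = $8,708; ending inventory = $6,576

Apr 17, 424 sold [FIFO — oldest first]: 114 @ $22 + 310 @ $20 = $8,708
Ending inventory: 69 @ $20 + 61 @ $20 + 60 @ $16 + 98 @ $17 + 90 @ $15 = $6,576
Check: goods available $15,284 = COGS $8,708 + ending $6,576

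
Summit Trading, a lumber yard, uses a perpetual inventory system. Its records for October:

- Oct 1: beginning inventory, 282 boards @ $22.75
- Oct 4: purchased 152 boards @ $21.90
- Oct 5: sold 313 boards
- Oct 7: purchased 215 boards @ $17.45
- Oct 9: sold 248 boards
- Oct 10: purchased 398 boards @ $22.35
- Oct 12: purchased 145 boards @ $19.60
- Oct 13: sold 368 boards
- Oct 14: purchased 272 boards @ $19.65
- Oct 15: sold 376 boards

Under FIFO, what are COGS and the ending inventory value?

Oct 5, 313 sold [FIFO — oldest first]: 282 @ $22.75 + 31 @ $21.90 = $7,094.40
Oct 9, 248 sold [FIFO — oldest first]: 121 @ $21.90 + 127 @ $17.45 = $4,866.05
Oct 13, 368 sold [FIFO — oldest first]: 88 @ $17.45 + 280 @ $22.35 = $7,793.60
Oct 15, 376 sold [FIFO — oldest first]: 118 @ $22.35 + 145 @ $19.60 + 113 @ $19.65 = $7,699.75
Total COGS = $7,094.40 + $4,866.05 + $7,793.60 + $7,699.75 = $27,453.80
Ending inventory: 159 @ $19.65 = $3,124.35
Check: goods available $30,578.15 = COGS $27,453.80 + ending $3,124.35

COGS = $27,453.80; ending inventory = $3,124.35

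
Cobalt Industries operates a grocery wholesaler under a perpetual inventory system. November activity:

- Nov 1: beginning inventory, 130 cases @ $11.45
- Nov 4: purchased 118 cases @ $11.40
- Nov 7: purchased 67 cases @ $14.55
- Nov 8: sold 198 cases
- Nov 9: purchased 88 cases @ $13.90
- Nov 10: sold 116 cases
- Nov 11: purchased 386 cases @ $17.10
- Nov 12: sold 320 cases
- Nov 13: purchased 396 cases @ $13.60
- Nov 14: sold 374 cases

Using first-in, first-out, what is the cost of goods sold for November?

Nov 8, 198 sold [FIFO — oldest first]: 130 @ $11.45 + 68 @ $11.40 = $2,263.70
Nov 10, 116 sold [FIFO — oldest first]: 50 @ $11.40 + 66 @ $14.55 = $1,530.30
Nov 12, 320 sold [FIFO — oldest first]: 1 @ $14.55 + 88 @ $13.90 + 231 @ $17.10 = $5,187.85
Nov 14, 374 sold [FIFO — oldest first]: 155 @ $17.10 + 219 @ $13.60 = $5,628.90
Total COGS = $2,263.70 + $1,530.30 + $5,187.85 + $5,628.90 = $14,610.75
Ending inventory: 177 @ $13.60 = $2,407.20

COGS = $14,610.75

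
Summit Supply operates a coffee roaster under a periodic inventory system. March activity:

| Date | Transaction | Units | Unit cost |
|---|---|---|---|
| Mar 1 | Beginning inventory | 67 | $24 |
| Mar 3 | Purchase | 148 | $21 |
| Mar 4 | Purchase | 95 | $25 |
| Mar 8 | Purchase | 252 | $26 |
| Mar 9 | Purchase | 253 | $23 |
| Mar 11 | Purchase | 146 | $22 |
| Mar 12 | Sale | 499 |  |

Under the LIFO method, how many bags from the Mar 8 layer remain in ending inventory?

152

Mar 12, 499 sold [LIFO — newest first]: 146 @ $22 + 253 @ $23 + 100 @ $26 = $11,631
Ending inventory: 67 @ $24 + 148 @ $21 + 95 @ $25 + 152 @ $26 = $11,043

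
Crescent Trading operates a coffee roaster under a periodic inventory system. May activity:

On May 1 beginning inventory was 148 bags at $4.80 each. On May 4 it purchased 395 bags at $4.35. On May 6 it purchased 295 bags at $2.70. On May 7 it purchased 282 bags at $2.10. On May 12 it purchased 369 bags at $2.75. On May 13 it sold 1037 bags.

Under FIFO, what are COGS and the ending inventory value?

COGS = $3,643.05; ending inventory = $1,189.05

May 13, 1037 sold [FIFO — oldest first]: 148 @ $4.80 + 395 @ $4.35 + 295 @ $2.70 + 199 @ $2.10 = $3,643.05
Ending inventory: 83 @ $2.10 + 369 @ $2.75 = $1,189.05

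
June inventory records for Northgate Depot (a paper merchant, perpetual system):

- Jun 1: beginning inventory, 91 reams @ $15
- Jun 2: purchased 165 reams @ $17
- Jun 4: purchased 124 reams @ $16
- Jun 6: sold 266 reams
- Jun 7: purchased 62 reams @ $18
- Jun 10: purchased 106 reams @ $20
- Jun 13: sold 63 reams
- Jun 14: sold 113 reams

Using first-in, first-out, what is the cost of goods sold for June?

Jun 6, 266 sold [FIFO — oldest first]: 91 @ $15 + 165 @ $17 + 10 @ $16 = $4,330
Jun 13, 63 sold [FIFO — oldest first]: 63 @ $16 = $1,008
Jun 14, 113 sold [FIFO — oldest first]: 51 @ $16 + 62 @ $18 = $1,932
Total COGS = $4,330 + $1,008 + $1,932 = $7,270
Ending inventory: 106 @ $20 = $2,120

COGS = $7,270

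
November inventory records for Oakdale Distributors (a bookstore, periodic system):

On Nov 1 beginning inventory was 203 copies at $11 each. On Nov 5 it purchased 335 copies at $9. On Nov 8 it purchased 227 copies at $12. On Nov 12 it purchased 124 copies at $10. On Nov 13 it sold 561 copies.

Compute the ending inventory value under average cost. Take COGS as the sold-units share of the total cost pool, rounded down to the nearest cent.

Nov 13, sell 561: 561/889 × $9,212.00 → $5,813.19
Ending inventory (cost pool remaining) = $3,398.81
Check: goods available $9,212.00 = COGS $5,813.19 + ending $3,398.81

Ending inventory = $3,398.81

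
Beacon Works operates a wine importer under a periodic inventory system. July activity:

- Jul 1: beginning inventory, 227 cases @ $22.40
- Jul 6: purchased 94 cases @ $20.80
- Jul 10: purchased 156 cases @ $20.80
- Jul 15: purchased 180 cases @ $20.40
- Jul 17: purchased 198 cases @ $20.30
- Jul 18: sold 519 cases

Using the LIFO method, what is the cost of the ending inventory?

Jul 18, 519 sold [LIFO — newest first]: 198 @ $20.30 + 180 @ $20.40 + 141 @ $20.80 = $10,624.20
Ending inventory: 227 @ $22.40 + 94 @ $20.80 + 15 @ $20.80 = $7,352.00

Ending inventory = $7,352.00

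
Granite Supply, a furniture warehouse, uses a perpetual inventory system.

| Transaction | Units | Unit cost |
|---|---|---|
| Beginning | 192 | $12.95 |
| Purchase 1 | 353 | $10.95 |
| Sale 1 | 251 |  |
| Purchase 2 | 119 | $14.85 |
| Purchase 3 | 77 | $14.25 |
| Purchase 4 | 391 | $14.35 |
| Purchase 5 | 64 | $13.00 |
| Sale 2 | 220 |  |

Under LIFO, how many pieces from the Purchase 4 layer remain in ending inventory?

235

Sale 1 (251) [LIFO — newest first]: 251 @ $10.95 = $2,748.45
Sale 2 (220) [LIFO — newest first]: 64 @ $13.00 + 156 @ $14.35 = $3,070.60
Total COGS = $2,748.45 + $3,070.60 = $5,819.05
Ending inventory: 192 @ $12.95 + 102 @ $10.95 + 119 @ $14.85 + 77 @ $14.25 + 235 @ $14.35 = $9,839.95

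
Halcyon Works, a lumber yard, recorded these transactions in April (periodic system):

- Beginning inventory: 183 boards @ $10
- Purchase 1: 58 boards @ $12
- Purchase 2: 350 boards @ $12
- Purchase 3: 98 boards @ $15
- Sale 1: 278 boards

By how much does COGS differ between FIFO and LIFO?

$660

FIFO COGS: 183 @ $10 + 58 @ $12 + 37 @ $12 = $2,970
LIFO COGS: 98 @ $15 + 180 @ $12 = $3,630
Difference = |$2,970 − $3,630| = $660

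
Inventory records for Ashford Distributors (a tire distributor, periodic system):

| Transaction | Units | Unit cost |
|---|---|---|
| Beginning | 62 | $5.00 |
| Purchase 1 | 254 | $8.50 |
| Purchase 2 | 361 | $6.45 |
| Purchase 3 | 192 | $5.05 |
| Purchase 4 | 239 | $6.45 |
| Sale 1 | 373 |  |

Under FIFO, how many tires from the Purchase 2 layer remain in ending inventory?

Sale 1 (373) [FIFO — oldest first]: 62 @ $5.00 + 254 @ $8.50 + 57 @ $6.45 = $2,836.65
Ending inventory: 304 @ $6.45 + 192 @ $5.05 + 239 @ $6.45 = $4,471.95

304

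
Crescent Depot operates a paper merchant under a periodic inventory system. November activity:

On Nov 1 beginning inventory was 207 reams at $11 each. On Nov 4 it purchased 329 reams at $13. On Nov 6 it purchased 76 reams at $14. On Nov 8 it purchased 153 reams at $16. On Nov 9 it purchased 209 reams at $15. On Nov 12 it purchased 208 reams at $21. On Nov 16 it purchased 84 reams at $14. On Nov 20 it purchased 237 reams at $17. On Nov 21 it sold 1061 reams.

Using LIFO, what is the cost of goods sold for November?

COGS = $17,442

Nov 21, 1061 sold [LIFO — newest first]: 237 @ $17 + 84 @ $14 + 208 @ $21 + 209 @ $15 + 153 @ $16 + 76 @ $14 + 94 @ $13 = $17,442
Ending inventory: 207 @ $11 + 235 @ $13 = $5,332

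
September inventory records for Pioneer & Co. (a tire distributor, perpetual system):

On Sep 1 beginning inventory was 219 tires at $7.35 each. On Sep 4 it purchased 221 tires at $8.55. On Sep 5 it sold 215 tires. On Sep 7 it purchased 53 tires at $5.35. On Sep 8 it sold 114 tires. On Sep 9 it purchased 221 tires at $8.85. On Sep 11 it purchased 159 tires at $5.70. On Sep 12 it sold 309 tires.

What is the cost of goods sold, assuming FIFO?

Sep 5, 215 sold [FIFO — oldest first]: 215 @ $7.35 = $1,580.25
Sep 8, 114 sold [FIFO — oldest first]: 4 @ $7.35 + 110 @ $8.55 = $969.90
Sep 12, 309 sold [FIFO — oldest first]: 111 @ $8.55 + 53 @ $5.35 + 145 @ $8.85 = $2,515.85
Total COGS = $1,580.25 + $969.90 + $2,515.85 = $5,066.00
Ending inventory: 76 @ $8.85 + 159 @ $5.70 = $1,578.90

COGS = $5,066.00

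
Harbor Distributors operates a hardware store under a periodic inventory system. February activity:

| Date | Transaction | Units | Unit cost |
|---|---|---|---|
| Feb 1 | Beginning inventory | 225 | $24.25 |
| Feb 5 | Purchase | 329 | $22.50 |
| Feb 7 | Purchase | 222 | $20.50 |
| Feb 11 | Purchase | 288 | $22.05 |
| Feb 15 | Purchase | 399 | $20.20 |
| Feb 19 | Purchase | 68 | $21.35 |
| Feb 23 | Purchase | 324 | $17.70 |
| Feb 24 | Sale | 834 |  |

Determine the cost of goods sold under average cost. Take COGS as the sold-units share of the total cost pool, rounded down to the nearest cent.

COGS = $17,537.17

Feb 24, sell 834: 834/1855 × $39,006.55 → $17,537.17
Ending inventory (cost pool remaining) = $21,469.38
Check: goods available $39,006.55 = COGS $17,537.17 + ending $21,469.38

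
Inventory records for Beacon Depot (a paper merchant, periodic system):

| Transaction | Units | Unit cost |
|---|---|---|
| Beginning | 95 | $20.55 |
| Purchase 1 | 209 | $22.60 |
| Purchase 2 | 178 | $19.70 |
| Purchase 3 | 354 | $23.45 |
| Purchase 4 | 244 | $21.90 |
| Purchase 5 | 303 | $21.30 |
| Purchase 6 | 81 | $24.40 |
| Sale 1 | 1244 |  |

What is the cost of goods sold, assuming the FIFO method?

Sale 1 (1244) [FIFO — oldest first]: 95 @ $20.55 + 209 @ $22.60 + 178 @ $19.70 + 354 @ $23.45 + 244 @ $21.90 + 164 @ $21.30 = $27,320.35
Ending inventory: 139 @ $21.30 + 81 @ $24.40 = $4,937.10

COGS = $27,320.35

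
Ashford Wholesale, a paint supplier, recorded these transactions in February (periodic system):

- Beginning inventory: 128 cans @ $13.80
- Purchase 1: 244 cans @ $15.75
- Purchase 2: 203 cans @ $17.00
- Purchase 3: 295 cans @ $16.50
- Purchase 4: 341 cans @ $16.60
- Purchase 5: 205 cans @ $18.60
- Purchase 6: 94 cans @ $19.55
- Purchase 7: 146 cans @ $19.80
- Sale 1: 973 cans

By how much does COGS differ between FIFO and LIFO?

$1,649.90

FIFO COGS: 128 @ $13.80 + 244 @ $15.75 + 203 @ $17.00 + 295 @ $16.50 + 103 @ $16.60 = $15,637.70
LIFO COGS: 146 @ $19.80 + 94 @ $19.55 + 205 @ $18.60 + 341 @ $16.60 + 187 @ $16.50 = $17,287.60
Difference = |$15,637.70 − $17,287.60| = $1,649.90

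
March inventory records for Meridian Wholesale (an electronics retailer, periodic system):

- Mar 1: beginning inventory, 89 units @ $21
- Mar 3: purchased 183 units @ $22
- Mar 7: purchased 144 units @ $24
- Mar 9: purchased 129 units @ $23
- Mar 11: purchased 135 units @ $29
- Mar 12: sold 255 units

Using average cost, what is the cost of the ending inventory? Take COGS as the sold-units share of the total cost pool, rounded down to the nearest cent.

Mar 12, sell 255: 255/680 × $16,233.00 → $6,087.37
Ending inventory (cost pool remaining) = $10,145.63
Check: goods available $16,233.00 = COGS $6,087.37 + ending $10,145.63

Ending inventory = $10,145.63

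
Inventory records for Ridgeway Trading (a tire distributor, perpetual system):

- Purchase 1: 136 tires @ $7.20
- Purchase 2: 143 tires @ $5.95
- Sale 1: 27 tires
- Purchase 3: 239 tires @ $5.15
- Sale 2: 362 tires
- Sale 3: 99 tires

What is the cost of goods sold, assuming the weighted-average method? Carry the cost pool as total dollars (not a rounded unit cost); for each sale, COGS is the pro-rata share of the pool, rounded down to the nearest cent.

COGS = $2,884.70

After Purchase 1: 136 on hand, pool $979.20 (≈ $7.2000 each)
After Purchase 2: 279 on hand, pool $1,830.05 (≈ $6.5593 each)
Sale 1, sell 27: 27/279 × $1,830.05 → $177.10
After Purchase 3: 491 on hand, pool $2,883.80 (≈ $5.8733 each)
Sale 2, sell 362: 362/491 × $2,883.80 → $2,126.14
Sale 3, sell 99: 99/129 × $757.66 → $581.46
Total COGS = $177.10 + $2,126.14 + $581.46 = $2,884.70
Ending inventory (cost pool remaining) = $176.20
Check: goods available $3,060.90 = COGS $2,884.70 + ending $176.20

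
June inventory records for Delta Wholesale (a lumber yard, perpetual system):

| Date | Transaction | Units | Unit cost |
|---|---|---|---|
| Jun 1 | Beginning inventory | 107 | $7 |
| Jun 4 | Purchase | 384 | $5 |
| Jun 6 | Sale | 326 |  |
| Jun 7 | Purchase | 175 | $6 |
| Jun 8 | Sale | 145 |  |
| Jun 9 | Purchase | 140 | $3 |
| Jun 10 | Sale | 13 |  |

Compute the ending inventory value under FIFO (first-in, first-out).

Ending inventory = $1,505

Jun 6, 326 sold [FIFO — oldest first]: 107 @ $7 + 219 @ $5 = $1,844
Jun 8, 145 sold [FIFO — oldest first]: 145 @ $5 = $725
Jun 10, 13 sold [FIFO — oldest first]: 13 @ $5 = $65
Total COGS = $1,844 + $725 + $65 = $2,634
Ending inventory: 7 @ $5 + 175 @ $6 + 140 @ $3 = $1,505
Check: goods available $4,139 = COGS $2,634 + ending $1,505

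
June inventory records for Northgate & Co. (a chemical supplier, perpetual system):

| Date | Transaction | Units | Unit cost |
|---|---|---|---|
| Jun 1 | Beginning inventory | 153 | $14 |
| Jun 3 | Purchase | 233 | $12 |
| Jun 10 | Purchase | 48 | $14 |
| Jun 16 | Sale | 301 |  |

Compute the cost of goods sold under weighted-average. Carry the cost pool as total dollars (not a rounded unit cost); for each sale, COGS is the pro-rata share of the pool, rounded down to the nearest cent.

COGS = $3,890.80

After Jun 1: 153 on hand, pool $2,142.00 (≈ $14.0000 each)
After Jun 3: 386 on hand, pool $4,938.00 (≈ $12.7927 each)
After Jun 10: 434 on hand, pool $5,610.00 (≈ $12.9263 each)
Jun 16, sell 301: 301/434 × $5,610.00 → $3,890.80
Ending inventory (cost pool remaining) = $1,719.20
Check: goods available $5,610.00 = COGS $3,890.80 + ending $1,719.20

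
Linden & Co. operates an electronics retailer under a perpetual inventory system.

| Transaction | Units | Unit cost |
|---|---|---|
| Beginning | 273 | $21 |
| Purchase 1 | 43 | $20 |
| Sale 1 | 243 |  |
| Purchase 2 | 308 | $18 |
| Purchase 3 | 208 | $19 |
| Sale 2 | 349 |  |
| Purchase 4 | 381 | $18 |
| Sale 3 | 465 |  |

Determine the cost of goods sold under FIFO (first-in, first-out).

COGS = $20,139

Sale 1 (243) [FIFO — oldest first]: 243 @ $21 = $5,103
Sale 2 (349) [FIFO — oldest first]: 30 @ $21 + 43 @ $20 + 276 @ $18 = $6,458
Sale 3 (465) [FIFO — oldest first]: 32 @ $18 + 208 @ $19 + 225 @ $18 = $8,578
Total COGS = $5,103 + $6,458 + $8,578 = $20,139
Ending inventory: 156 @ $18 = $2,808
Check: goods available $22,947 = COGS $20,139 + ending $2,808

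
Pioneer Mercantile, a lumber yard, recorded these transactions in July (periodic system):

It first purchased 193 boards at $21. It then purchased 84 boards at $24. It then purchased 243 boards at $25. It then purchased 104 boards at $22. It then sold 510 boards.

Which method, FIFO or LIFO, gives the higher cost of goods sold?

FIFO COGS: 193 @ $21 + 84 @ $24 + 233 @ $25 = $11,894
LIFO COGS: 104 @ $22 + 243 @ $25 + 84 @ $24 + 79 @ $21 = $12,038

LIFO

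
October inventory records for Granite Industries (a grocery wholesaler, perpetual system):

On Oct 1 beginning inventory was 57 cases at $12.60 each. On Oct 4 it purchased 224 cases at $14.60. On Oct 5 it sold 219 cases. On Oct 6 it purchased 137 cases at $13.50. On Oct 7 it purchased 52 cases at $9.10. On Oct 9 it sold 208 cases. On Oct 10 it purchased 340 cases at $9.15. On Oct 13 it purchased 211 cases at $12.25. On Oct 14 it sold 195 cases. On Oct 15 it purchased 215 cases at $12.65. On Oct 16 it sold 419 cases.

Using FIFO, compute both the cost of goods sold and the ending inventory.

COGS = $12,260.05; ending inventory = $2,466.75

Oct 5, 219 sold [FIFO — oldest first]: 57 @ $12.60 + 162 @ $14.60 = $3,083.40
Oct 9, 208 sold [FIFO — oldest first]: 62 @ $14.60 + 137 @ $13.50 + 9 @ $9.10 = $2,836.60
Oct 14, 195 sold [FIFO — oldest first]: 43 @ $9.10 + 152 @ $9.15 = $1,782.10
Oct 16, 419 sold [FIFO — oldest first]: 188 @ $9.15 + 211 @ $12.25 + 20 @ $12.65 = $4,557.95
Total COGS = $3,083.40 + $2,836.60 + $1,782.10 + $4,557.95 = $12,260.05
Ending inventory: 195 @ $12.65 = $2,466.75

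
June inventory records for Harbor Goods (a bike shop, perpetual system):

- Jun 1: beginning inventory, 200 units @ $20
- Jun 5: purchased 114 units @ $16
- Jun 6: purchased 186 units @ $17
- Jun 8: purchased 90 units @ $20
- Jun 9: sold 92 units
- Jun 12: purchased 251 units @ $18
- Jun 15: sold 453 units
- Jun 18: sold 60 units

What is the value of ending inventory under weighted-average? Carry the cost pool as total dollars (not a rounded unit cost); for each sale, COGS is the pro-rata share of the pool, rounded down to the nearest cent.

After Jun 1: 200 on hand, pool $4,000.00 (≈ $20.0000 each)
After Jun 5: 314 on hand, pool $5,824.00 (≈ $18.5478 each)
After Jun 6: 500 on hand, pool $8,986.00 (≈ $17.9720 each)
After Jun 8: 590 on hand, pool $10,786.00 (≈ $18.2814 each)
Jun 9, sell 92: 92/590 × $10,786.00 → $1,681.88
After Jun 12: 749 on hand, pool $13,622.12 (≈ $18.1871 each)
Jun 15, sell 453: 453/749 × $13,622.12 → $8,238.74
Jun 18, sell 60: 60/296 × $5,383.38 → $1,091.22
Total COGS = $1,681.88 + $8,238.74 + $1,091.22 = $11,011.84
Ending inventory (cost pool remaining) = $4,292.16

Ending inventory = $4,292.16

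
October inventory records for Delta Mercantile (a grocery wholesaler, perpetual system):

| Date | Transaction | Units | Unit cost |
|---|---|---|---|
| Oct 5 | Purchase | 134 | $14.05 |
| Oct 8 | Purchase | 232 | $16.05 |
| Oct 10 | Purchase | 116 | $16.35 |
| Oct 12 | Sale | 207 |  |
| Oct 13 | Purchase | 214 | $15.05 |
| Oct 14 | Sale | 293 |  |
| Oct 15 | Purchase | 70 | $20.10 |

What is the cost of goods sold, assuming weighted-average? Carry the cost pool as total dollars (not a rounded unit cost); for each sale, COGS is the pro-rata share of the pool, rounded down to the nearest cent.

After Oct 5: 134 on hand, pool $1,882.70 (≈ $14.0500 each)
After Oct 8: 366 on hand, pool $5,606.30 (≈ $15.3178 each)
After Oct 10: 482 on hand, pool $7,502.90 (≈ $15.5662 each)
Oct 12, sell 207: 207/482 × $7,502.90 → $3,222.19
After Oct 13: 489 on hand, pool $7,501.41 (≈ $15.3403 each)
Oct 14, sell 293: 293/489 × $7,501.41 → $4,494.70
After Oct 15: 266 on hand, pool $4,413.71 (≈ $16.5929 each)
Total COGS = $3,222.19 + $4,494.70 = $7,716.89
Ending inventory (cost pool remaining) = $4,413.71

COGS = $7,716.89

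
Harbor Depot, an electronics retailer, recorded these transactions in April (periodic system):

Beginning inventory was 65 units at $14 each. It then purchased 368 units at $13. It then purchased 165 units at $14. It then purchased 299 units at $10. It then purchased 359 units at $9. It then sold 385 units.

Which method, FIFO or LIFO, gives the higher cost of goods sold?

FIFO COGS: 65 @ $14 + 320 @ $13 = $5,070
LIFO COGS: 359 @ $9 + 26 @ $10 = $3,491

FIFO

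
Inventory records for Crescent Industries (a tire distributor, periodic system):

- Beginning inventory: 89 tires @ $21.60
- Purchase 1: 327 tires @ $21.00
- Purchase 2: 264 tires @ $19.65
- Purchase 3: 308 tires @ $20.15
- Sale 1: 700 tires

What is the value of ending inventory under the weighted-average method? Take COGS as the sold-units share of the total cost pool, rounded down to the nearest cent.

Ending inventory = $5,883.37

Sale 1, sell 700: 700/988 × $20,183.20 → $14,299.83
Ending inventory (cost pool remaining) = $5,883.37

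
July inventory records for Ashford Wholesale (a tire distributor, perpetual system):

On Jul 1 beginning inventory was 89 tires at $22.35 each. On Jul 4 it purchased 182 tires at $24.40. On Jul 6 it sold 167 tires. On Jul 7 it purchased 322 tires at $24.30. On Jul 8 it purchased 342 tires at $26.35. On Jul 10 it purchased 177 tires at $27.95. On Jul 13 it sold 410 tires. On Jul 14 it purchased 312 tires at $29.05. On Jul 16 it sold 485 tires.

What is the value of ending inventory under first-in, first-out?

Jul 6, 167 sold [FIFO — oldest first]: 89 @ $22.35 + 78 @ $24.40 = $3,892.35
Jul 13, 410 sold [FIFO — oldest first]: 104 @ $24.40 + 306 @ $24.30 = $9,973.40
Jul 16, 485 sold [FIFO — oldest first]: 16 @ $24.30 + 342 @ $26.35 + 127 @ $27.95 = $12,950.15
Total COGS = $3,892.35 + $9,973.40 + $12,950.15 = $26,815.90
Ending inventory: 50 @ $27.95 + 312 @ $29.05 = $10,461.10
Check: goods available $37,277.00 = COGS $26,815.90 + ending $10,461.10

Ending inventory = $10,461.10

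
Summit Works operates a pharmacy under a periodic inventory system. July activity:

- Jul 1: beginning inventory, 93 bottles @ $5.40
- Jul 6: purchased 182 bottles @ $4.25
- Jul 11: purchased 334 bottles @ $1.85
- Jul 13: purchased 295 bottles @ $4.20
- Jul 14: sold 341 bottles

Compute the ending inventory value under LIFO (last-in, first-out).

Jul 14, 341 sold [LIFO — newest first]: 295 @ $4.20 + 46 @ $1.85 = $1,324.10
Ending inventory: 93 @ $5.40 + 182 @ $4.25 + 288 @ $1.85 = $1,808.50

Ending inventory = $1,808.50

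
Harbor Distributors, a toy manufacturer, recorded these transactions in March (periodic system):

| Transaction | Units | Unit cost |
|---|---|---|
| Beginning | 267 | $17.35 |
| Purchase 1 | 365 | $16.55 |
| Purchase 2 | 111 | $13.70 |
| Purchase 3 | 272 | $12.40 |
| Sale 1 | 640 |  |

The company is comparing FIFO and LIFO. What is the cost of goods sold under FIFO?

COGS = $10,782.80

FIFO COGS: 267 @ $17.35 + 365 @ $16.55 + 8 @ $13.70 = $10,782.80
LIFO COGS: 272 @ $12.40 + 111 @ $13.70 + 257 @ $16.55 = $9,146.85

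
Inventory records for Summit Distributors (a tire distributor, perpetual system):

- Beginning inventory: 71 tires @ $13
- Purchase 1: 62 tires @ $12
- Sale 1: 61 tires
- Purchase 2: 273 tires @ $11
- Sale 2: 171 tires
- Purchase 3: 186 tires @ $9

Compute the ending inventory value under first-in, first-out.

Ending inventory = $3,588

Sale 1 (61) [FIFO — oldest first]: 61 @ $13 = $793
Sale 2 (171) [FIFO — oldest first]: 10 @ $13 + 62 @ $12 + 99 @ $11 = $1,963
Total COGS = $793 + $1,963 = $2,756
Ending inventory: 174 @ $11 + 186 @ $9 = $3,588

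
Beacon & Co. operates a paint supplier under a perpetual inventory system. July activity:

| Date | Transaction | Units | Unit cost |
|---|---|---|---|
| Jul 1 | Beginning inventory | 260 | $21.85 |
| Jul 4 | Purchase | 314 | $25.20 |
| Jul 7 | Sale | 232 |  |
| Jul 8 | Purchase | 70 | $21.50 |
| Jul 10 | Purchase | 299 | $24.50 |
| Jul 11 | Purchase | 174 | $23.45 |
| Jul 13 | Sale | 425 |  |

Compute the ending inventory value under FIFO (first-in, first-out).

Jul 7, 232 sold [FIFO — oldest first]: 232 @ $21.85 = $5,069.20
Jul 13, 425 sold [FIFO — oldest first]: 28 @ $21.85 + 314 @ $25.20 + 70 @ $21.50 + 13 @ $24.50 = $10,348.10
Total COGS = $5,069.20 + $10,348.10 = $15,417.30
Ending inventory: 286 @ $24.50 + 174 @ $23.45 = $11,087.30
Check: goods available $26,504.60 = COGS $15,417.30 + ending $11,087.30

Ending inventory = $11,087.30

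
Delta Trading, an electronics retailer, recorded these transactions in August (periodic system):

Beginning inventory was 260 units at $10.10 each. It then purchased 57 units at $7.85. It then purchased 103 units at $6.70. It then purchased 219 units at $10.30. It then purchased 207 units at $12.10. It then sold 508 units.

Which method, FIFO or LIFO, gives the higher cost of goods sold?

LIFO

FIFO COGS: 260 @ $10.10 + 57 @ $7.85 + 103 @ $6.70 + 88 @ $10.30 = $4,669.95
LIFO COGS: 207 @ $12.10 + 219 @ $10.30 + 82 @ $6.70 = $5,309.80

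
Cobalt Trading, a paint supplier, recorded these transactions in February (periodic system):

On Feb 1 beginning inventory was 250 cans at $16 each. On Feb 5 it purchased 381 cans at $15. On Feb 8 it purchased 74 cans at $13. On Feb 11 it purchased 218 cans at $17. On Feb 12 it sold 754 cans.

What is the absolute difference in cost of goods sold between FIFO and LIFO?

$169

FIFO COGS: 250 @ $16 + 381 @ $15 + 74 @ $13 + 49 @ $17 = $11,510
LIFO COGS: 218 @ $17 + 74 @ $13 + 381 @ $15 + 81 @ $16 = $11,679
Difference = |$11,510 − $11,679| = $169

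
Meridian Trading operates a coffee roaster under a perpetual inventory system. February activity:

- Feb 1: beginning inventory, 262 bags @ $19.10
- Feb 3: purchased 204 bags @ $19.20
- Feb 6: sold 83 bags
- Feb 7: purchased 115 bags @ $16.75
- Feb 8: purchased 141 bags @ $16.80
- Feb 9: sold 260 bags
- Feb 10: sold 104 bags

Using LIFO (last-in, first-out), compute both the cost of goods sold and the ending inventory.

COGS = $7,962.25; ending inventory = $5,253.80

Feb 6, 83 sold [LIFO — newest first]: 83 @ $19.20 = $1,593.60
Feb 9, 260 sold [LIFO — newest first]: 141 @ $16.80 + 115 @ $16.75 + 4 @ $19.20 = $4,371.85
Feb 10, 104 sold [LIFO — newest first]: 104 @ $19.20 = $1,996.80
Total COGS = $1,593.60 + $4,371.85 + $1,996.80 = $7,962.25
Ending inventory: 262 @ $19.10 + 13 @ $19.20 = $5,253.80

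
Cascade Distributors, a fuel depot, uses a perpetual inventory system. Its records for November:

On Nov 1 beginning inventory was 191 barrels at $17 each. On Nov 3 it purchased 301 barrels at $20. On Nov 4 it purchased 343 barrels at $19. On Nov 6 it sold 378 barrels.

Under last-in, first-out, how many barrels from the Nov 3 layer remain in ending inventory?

Nov 6, 378 sold [LIFO — newest first]: 343 @ $19 + 35 @ $20 = $7,217
Ending inventory: 191 @ $17 + 266 @ $20 = $8,567

266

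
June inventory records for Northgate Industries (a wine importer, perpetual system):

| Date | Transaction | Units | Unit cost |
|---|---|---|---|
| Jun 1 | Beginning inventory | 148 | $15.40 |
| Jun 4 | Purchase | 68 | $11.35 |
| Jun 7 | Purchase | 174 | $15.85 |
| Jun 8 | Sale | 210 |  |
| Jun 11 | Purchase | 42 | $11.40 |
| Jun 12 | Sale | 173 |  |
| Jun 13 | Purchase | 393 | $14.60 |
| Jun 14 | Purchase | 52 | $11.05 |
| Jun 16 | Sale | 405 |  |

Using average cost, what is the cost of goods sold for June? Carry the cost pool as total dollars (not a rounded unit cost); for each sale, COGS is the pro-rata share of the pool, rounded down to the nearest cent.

COGS = $11,337.19

After Jun 1: 148 on hand, pool $2,279.20 (≈ $15.4000 each)
After Jun 4: 216 on hand, pool $3,051.00 (≈ $14.1250 each)
After Jun 7: 390 on hand, pool $5,808.90 (≈ $14.8946 each)
Jun 8, sell 210: 210/390 × $5,808.90 → $3,127.86
After Jun 11: 222 on hand, pool $3,159.84 (≈ $14.2335 each)
Jun 12, sell 173: 173/222 × $3,159.84 → $2,462.39
After Jun 13: 442 on hand, pool $6,435.25 (≈ $14.5594 each)
After Jun 14: 494 on hand, pool $7,009.85 (≈ $14.1900 each)
Jun 16, sell 405: 405/494 × $7,009.85 → $5,746.94
Total COGS = $3,127.86 + $2,462.39 + $5,746.94 = $11,337.19
Ending inventory (cost pool remaining) = $1,262.91
Check: goods available $12,600.10 = COGS $11,337.19 + ending $1,262.91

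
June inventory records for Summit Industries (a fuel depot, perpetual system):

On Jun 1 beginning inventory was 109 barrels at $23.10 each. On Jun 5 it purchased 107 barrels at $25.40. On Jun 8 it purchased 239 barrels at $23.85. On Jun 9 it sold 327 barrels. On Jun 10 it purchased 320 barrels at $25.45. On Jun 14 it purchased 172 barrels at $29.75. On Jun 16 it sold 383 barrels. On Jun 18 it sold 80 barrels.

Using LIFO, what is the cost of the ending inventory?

Ending inventory = $3,738.55

Jun 9, 327 sold [LIFO — newest first]: 239 @ $23.85 + 88 @ $25.40 = $7,935.35
Jun 16, 383 sold [LIFO — newest first]: 172 @ $29.75 + 211 @ $25.45 = $10,486.95
Jun 18, 80 sold [LIFO — newest first]: 80 @ $25.45 = $2,036.00
Total COGS = $7,935.35 + $10,486.95 + $2,036.00 = $20,458.30
Ending inventory: 109 @ $23.10 + 19 @ $25.40 + 29 @ $25.45 = $3,738.55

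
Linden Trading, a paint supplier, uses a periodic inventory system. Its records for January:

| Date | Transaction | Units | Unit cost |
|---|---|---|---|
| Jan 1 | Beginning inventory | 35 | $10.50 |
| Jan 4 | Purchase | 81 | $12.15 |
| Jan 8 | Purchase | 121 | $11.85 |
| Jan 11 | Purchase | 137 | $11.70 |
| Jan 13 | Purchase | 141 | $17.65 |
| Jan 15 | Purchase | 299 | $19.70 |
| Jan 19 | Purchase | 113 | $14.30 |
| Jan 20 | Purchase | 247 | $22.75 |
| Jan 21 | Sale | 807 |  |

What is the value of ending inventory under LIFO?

Jan 21, 807 sold [LIFO — newest first]: 247 @ $22.75 + 113 @ $14.30 + 299 @ $19.70 + 141 @ $17.65 + 7 @ $11.70 = $15,696.00
Ending inventory: 35 @ $10.50 + 81 @ $12.15 + 121 @ $11.85 + 130 @ $11.70 = $4,306.50

Ending inventory = $4,306.50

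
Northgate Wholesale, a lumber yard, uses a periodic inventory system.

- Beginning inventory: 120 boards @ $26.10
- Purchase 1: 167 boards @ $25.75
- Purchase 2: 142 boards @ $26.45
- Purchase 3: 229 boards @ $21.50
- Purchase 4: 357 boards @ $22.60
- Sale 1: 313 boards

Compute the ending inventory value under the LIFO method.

Sale 1 (313) [LIFO — newest first]: 313 @ $22.60 = $7,073.80
Ending inventory: 120 @ $26.10 + 167 @ $25.75 + 142 @ $26.45 + 229 @ $21.50 + 44 @ $22.60 = $17,106.05

Ending inventory = $17,106.05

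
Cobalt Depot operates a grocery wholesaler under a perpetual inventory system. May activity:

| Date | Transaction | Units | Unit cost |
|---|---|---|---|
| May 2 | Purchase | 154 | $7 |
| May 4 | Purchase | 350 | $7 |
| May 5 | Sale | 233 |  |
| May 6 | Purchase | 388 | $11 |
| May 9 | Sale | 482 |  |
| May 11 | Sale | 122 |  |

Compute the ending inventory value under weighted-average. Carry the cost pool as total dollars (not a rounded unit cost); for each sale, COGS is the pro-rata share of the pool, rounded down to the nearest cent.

After May 2: 154 on hand, pool $1,078.00 (≈ $7.0000 each)
After May 4: 504 on hand, pool $3,528.00 (≈ $7.0000 each)
May 5, sell 233: 233/504 × $3,528.00 → $1,631.00
After May 6: 659 on hand, pool $6,165.00 (≈ $9.3551 each)
May 9, sell 482: 482/659 × $6,165.00 → $4,509.15
May 11, sell 122: 122/177 × $1,655.85 → $1,141.32
Total COGS = $1,631.00 + $4,509.15 + $1,141.32 = $7,281.47
Ending inventory (cost pool remaining) = $514.53
Check: goods available $7,796.00 = COGS $7,281.47 + ending $514.53

Ending inventory = $514.53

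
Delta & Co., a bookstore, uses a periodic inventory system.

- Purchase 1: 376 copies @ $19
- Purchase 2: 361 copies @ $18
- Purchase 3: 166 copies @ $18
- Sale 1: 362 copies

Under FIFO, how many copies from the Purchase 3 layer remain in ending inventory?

166

Sale 1 (362) [FIFO — oldest first]: 362 @ $19 = $6,878
Ending inventory: 14 @ $19 + 361 @ $18 + 166 @ $18 = $9,752
Check: goods available $16,630 = COGS $6,878 + ending $9,752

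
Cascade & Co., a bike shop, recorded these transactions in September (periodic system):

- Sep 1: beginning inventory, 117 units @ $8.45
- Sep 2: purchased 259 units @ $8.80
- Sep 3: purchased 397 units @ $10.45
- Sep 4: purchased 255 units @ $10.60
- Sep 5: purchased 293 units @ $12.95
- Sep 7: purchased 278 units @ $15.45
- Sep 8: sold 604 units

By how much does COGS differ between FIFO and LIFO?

FIFO COGS: 117 @ $8.45 + 259 @ $8.80 + 228 @ $10.45 = $5,650.45
LIFO COGS: 278 @ $15.45 + 293 @ $12.95 + 33 @ $10.60 = $8,439.25
Difference = |$5,650.45 − $8,439.25| = $2,788.80

$2,788.80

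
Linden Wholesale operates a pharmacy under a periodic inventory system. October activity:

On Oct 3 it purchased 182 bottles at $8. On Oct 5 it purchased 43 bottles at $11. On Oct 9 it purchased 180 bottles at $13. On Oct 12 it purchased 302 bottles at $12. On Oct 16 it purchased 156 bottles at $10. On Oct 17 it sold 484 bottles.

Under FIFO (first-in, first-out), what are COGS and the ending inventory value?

Oct 17, 484 sold [FIFO — oldest first]: 182 @ $8 + 43 @ $11 + 180 @ $13 + 79 @ $12 = $5,217
Ending inventory: 223 @ $12 + 156 @ $10 = $4,236

COGS = $5,217; ending inventory = $4,236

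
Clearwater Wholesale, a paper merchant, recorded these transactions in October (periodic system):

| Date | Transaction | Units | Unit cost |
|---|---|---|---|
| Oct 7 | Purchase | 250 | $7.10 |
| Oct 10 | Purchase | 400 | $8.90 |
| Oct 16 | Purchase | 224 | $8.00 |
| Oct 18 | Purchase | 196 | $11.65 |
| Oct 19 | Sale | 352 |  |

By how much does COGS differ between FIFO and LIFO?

$848.60

FIFO COGS: 250 @ $7.10 + 102 @ $8.90 = $2,682.80
LIFO COGS: 196 @ $11.65 + 156 @ $8.00 = $3,531.40
Difference = |$2,682.80 − $3,531.40| = $848.60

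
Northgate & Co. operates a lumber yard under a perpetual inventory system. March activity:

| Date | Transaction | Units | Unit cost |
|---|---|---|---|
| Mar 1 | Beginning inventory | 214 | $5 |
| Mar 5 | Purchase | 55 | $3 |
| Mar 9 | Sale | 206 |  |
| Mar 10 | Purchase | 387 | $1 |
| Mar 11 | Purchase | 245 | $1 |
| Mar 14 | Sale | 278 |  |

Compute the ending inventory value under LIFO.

Mar 9, 206 sold [LIFO — newest first]: 55 @ $3 + 151 @ $5 = $920
Mar 14, 278 sold [LIFO — newest first]: 245 @ $1 + 33 @ $1 = $278
Total COGS = $920 + $278 = $1,198
Ending inventory: 63 @ $5 + 354 @ $1 = $669

Ending inventory = $669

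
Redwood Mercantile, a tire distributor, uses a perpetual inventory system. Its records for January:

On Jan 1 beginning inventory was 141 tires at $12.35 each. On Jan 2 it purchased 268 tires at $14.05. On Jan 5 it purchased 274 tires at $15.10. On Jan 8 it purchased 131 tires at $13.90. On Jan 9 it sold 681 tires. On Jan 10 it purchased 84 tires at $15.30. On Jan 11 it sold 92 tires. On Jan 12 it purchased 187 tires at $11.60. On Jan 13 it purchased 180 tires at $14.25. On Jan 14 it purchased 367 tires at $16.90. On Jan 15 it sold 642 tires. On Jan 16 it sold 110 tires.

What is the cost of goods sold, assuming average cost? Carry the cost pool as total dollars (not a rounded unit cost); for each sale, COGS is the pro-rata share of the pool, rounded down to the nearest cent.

COGS = $22,097.82

After Jan 1: 141 on hand, pool $1,741.35 (≈ $12.3500 each)
After Jan 2: 409 on hand, pool $5,506.75 (≈ $13.4639 each)
After Jan 5: 683 on hand, pool $9,644.15 (≈ $14.1203 each)
After Jan 8: 814 on hand, pool $11,465.05 (≈ $14.0848 each)
Jan 9, sell 681: 681/814 × $11,465.05 → $9,591.76
After Jan 10: 217 on hand, pool $3,158.49 (≈ $14.5553 each)
Jan 11, sell 92: 92/217 × $3,158.49 → $1,339.08
After Jan 12: 312 on hand, pool $3,988.61 (≈ $12.7840 each)
After Jan 13: 492 on hand, pool $6,553.61 (≈ $13.3203 each)
After Jan 14: 859 on hand, pool $12,755.91 (≈ $14.8497 each)
Jan 15, sell 642: 642/859 × $12,755.91 → $9,533.52
Jan 16, sell 110: 110/217 × $3,222.39 → $1,633.46
Total COGS = $9,591.76 + $1,339.08 + $9,533.52 + $1,633.46 = $22,097.82
Ending inventory (cost pool remaining) = $1,588.93
Check: goods available $23,686.75 = COGS $22,097.82 + ending $1,588.93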